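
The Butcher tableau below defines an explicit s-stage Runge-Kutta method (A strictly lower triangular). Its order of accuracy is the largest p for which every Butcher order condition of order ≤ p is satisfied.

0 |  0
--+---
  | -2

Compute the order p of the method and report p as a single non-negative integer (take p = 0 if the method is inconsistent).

b = (-2)
c = (0)
Σ b_i: (-2)·1 = -2 ≠ 1 ⇒ order 0.

0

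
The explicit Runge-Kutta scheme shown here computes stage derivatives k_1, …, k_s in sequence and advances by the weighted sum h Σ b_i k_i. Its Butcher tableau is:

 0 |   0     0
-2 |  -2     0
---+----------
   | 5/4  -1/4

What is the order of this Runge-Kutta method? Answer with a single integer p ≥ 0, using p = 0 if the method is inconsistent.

b = (5/4, -1/4)
c = (0, -2)
Σ b_i: 5/4·1 + (-1/4)·1 = 1 ✓
b·c: (-1/4)·(-2) = 1/2 ✓; 2 stages ⇒ order 2.

2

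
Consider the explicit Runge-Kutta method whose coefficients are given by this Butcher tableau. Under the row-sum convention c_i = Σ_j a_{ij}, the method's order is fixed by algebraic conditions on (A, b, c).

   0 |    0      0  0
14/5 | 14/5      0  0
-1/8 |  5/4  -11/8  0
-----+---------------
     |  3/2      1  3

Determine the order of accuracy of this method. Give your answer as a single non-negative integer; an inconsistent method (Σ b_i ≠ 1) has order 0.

b = (3/2, 1, 3)
c = (0, 14/5, -1/8)
Ac = (0, 0, -77/20)
Σ b_i: 3/2·1 + 1·1 + 3·1 = 11/2 ≠ 1 ⇒ order 0.

0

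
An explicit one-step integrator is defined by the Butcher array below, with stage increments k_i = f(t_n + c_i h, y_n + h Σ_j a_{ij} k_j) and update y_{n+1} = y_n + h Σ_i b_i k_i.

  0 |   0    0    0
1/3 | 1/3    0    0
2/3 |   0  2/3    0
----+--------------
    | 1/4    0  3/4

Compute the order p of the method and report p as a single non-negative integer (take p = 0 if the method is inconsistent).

3

b = (1/4, 0, 3/4)
c = (0, 1/3, 2/3)
Ac = (0, 0, 2/9)
Σ b_i: 1/4·1 + 3/4·1 = 1 ✓
b·c: 3/4·2/3 = 1/2 ✓
b·c²: 3/4·4/9 = 1/3 ✓
b·Ac: 3/4·2/9 = 1/6 ✓; 3 stages ⇒ order 3.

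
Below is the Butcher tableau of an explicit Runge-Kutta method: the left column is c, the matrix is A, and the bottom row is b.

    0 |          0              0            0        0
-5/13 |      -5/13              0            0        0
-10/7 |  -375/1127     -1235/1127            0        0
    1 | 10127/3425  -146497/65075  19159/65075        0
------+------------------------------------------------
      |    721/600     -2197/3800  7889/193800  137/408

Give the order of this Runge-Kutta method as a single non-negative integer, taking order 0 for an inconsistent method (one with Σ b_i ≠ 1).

4

b = (721/600, -2197/3800, 7889/193800, 137/408)
c = (0, -5/13, -10/7, 1)
Ac = (0, 0, 475/1127, 61/137)
Σ b_i: 721/600·1 + (-2197/3800)·1 + 7889/193800·1 + 137/408·1 = 1 ✓
b·c: (-2197/3800)·(-5/13) + 7889/193800·(-10/7) + 137/408·1 = 1/2 ✓
b·c²: (-2197/3800)·25/169 + 7889/193800·100/49 + 137/408·1 = 1/3 ✓
b·Ac: 7889/193800·475/1127 + 137/408·61/137 = 1/6 ✓
b·c³: (-2197/3800)·(-125/2197) + 7889/193800·(-1000/343) + 137/408·1 = 1/4 ✓
b·(c∘Ac): 7889/193800·(-4750/7889) + 137/408·61/137 = 1/8 ✓
b·Ac²: 7889/193800·(-2375/14651) + 137/408·477/1781 = 1/12 ✓
b·A²c: 137/408·17/137 = 1/24 ✓; 4 stages ⇒ order 4.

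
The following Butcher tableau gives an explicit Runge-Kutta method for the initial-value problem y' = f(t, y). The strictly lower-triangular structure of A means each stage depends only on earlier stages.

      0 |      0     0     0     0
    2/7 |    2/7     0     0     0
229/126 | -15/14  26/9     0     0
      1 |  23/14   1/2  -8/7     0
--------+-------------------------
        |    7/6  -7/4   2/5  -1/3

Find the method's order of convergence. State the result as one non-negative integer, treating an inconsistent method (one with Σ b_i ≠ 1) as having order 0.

b = (7/6, -7/4, 2/5, -1/3)
c = (0, 2/7, 229/126, 1)
Ac = (0, 0, 52/63, -853/441)
Σ b_i: 7/6·1 + (-7/4)·1 + 2/5·1 + (-1/3)·1 = -31/60 ≠ 1 ⇒ order 0.

0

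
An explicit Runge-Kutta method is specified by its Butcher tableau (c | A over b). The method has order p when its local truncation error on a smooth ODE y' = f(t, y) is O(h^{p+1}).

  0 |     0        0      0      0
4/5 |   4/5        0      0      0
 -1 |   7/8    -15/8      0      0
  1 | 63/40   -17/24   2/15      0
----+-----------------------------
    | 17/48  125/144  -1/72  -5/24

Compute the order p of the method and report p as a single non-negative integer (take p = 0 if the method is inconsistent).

4

b = (17/48, 125/144, -1/72, -5/24)
c = (0, 4/5, -1, 1)
Ac = (0, 0, -3/2, -7/10)
Σ b_i: 17/48·1 + 125/144·1 + (-1/72)·1 + (-5/24)·1 = 1 ✓
b·c: 125/144·4/5 + (-1/72)·(-1) + (-5/24)·1 = 1/2 ✓
b·c²: 125/144·16/25 + (-1/72)·1 + (-5/24)·1 = 1/3 ✓
b·Ac: (-1/72)·(-3/2) + (-5/24)·(-7/10) = 1/6 ✓
b·c³: 125/144·64/125 + (-1/72)·(-1) + (-5/24)·1 = 1/4 ✓
b·(c∘Ac): (-1/72)·3/2 + (-5/24)·(-7/10) = 1/8 ✓
b·Ac²: (-1/72)·(-6/5) + (-5/24)·(-8/25) = 1/12 ✓
b·A²c: (-5/24)·(-1/5) = 1/24 ✓; 4 stages ⇒ order 4.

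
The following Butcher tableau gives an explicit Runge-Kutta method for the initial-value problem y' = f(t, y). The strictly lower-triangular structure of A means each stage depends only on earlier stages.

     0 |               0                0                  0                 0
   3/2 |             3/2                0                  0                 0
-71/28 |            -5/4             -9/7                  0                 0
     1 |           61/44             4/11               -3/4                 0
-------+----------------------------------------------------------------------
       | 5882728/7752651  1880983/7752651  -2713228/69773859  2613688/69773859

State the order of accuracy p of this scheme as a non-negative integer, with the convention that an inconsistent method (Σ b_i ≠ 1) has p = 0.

3

b = (5882728/7752651, 1880983/7752651, -2713228/69773859, 2613688/69773859)
c = (0, 3/2, -71/28, 1)
Ac = (0, 0, -27/14, 3015/1232)
Σ b_i: 5882728/7752651·1 + 1880983/7752651·1 + (-2713228/69773859)·1 + 2613688/69773859·1 = 1 ✓
b·c: 1880983/7752651·3/2 + (-2713228/69773859)·(-71/28) + 2613688/69773859·1 = 1/2 ✓
b·c²: 1880983/7752651·9/4 + (-2713228/69773859)·5041/784 + 2613688/69773859·1 = 1/3 ✓
b·Ac: (-2713228/69773859)·(-27/14) + 2613688/69773859·3015/1232 = 1/6 ✓
b·c³: 1880983/7752651·27/8 + (-2713228/69773859)·(-357911/21952) + 2613688/69773859·1 = 1294044355/868296912 ≠ 1/4 ⇒ order 3.
b·(c∘Ac): (-2713228/69773859)·1917/392 + 2613688/69773859·3015/1232 = -763577/7752651 ≠ 1/8
b·Ac²: (-2713228/69773859)·(-81/28) + 2613688/69773859·(-138129/34496) = -48846137/1302445368 ≠ 1/12
b·A²c: 2613688/69773859·81/56 = 140019/2584217 ≠ 1/24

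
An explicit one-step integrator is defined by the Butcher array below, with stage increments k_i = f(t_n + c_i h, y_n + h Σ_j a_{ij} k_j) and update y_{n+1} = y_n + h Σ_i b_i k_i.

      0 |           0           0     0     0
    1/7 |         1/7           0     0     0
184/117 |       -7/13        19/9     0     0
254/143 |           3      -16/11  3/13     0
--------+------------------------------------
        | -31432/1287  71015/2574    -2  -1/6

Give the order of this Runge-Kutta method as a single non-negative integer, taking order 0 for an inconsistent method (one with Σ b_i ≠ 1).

2

b = (-31432/1287, 71015/2574, -2, -1/6)
c = (0, 1/7, 184/117, 254/143)
Ac = (0, 0, 19/63, 6056/39039)
Σ b_i: (-31432/1287)·1 + 71015/2574·1 + (-2)·1 + (-1/6)·1 = 1 ✓
b·c: 71015/2574·1/7 + (-2)·184/117 + (-1/6)·254/143 = 1/2 ✓
b·c²: 71015/2574·1/49 + (-2)·33856/13689 + (-1/6)·64516/20449 = -113841037/23189166 ≠ 1/3 ⇒ order 2.
b·Ac: (-2)·19/63 + (-1/6)·6056/39039 = -73670/117117 ≠ 1/6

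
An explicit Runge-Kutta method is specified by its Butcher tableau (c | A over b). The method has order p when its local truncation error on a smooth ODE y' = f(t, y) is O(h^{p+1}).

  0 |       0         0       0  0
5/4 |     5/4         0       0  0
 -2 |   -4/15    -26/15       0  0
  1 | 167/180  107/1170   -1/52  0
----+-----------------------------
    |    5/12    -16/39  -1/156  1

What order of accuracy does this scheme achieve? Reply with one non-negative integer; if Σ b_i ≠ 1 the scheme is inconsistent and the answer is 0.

4

b = (5/12, -16/39, -1/156, 1)
c = (0, 5/4, -2, 1)
Ac = (0, 0, -13/6, 11/72)
Σ b_i: 5/12·1 + (-16/39)·1 + (-1/156)·1 + 1·1 = 1 ✓
b·c: (-16/39)·5/4 + (-1/156)·(-2) + 1·1 = 1/2 ✓
b·c²: (-16/39)·25/16 + (-1/156)·4 + 1·1 = 1/3 ✓
b·Ac: (-1/156)·(-13/6) + 1·11/72 = 1/6 ✓
b·c³: (-16/39)·125/64 + (-1/156)·(-8) + 1·1 = 1/4 ✓
b·(c∘Ac): (-1/156)·13/3 + 1·11/72 = 1/8 ✓
b·Ac²: (-1/156)·(-65/24) + 1·19/288 = 1/12 ✓
b·A²c: 1·1/24 = 1/24 ✓; 4 stages ⇒ order 4.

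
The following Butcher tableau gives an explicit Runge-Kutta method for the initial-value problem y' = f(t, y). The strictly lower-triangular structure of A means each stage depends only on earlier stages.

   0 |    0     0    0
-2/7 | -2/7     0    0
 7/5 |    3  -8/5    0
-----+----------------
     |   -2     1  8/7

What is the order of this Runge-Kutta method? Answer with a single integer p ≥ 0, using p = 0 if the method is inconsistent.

0

b = (-2, 1, 8/7)
c = (0, -2/7, 7/5)
Ac = (0, 0, 16/35)
Σ b_i: (-2)·1 + 1·1 + 8/7·1 = 1/7 ≠ 1 ⇒ order 0.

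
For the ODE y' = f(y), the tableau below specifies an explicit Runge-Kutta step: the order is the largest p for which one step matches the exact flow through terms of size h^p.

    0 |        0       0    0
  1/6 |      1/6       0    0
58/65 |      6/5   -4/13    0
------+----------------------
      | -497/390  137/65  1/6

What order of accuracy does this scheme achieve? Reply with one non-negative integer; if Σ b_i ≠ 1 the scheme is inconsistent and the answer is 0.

b = (-497/390, 137/65, 1/6)
c = (0, 1/6, 58/65)
Ac = (0, 0, -2/39)
Σ b_i: (-497/390)·1 + 137/65·1 + 1/6·1 = 1 ✓
b·c: 137/65·1/6 + 1/6·58/65 = 1/2 ✓
b·c²: 137/65·1/36 + 1/6·3364/4225 = 29089/152100 ≠ 1/3 ⇒ order 2.
b·Ac: 1/6·(-2/39) = -1/117 ≠ 1/6

2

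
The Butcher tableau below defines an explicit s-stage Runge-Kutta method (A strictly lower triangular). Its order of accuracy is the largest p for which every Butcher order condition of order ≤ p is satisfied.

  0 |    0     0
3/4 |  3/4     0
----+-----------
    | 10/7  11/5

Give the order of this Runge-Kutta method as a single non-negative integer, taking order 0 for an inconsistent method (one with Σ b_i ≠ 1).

0

b = (10/7, 11/5)
c = (0, 3/4)
Σ b_i: 10/7·1 + 11/5·1 = 127/35 ≠ 1 ⇒ order 0.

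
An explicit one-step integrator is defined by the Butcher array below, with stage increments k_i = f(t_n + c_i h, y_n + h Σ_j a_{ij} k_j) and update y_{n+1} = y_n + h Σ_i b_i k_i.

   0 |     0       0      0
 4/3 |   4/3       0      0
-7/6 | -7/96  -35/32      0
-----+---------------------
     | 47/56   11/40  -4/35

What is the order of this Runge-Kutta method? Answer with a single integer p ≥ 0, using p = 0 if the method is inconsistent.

3

b = (47/56, 11/40, -4/35)
c = (0, 4/3, -7/6)
Ac = (0, 0, -35/24)
Σ b_i: 47/56·1 + 11/40·1 + (-4/35)·1 = 1 ✓
b·c: 11/40·4/3 + (-4/35)·(-7/6) = 1/2 ✓
b·c²: 11/40·16/9 + (-4/35)·49/36 = 1/3 ✓
b·Ac: (-4/35)·(-35/24) = 1/6 ✓; 3 stages ⇒ order 3.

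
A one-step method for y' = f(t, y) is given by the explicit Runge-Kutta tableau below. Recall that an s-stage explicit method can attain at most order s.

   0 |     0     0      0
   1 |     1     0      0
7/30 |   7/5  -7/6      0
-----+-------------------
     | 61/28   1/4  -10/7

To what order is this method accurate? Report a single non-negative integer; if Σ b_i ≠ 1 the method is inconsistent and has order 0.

1

b = (61/28, 1/4, -10/7)
c = (0, 1, 7/30)
Ac = (0, 0, -7/6)
Σ b_i: 61/28·1 + 1/4·1 + (-10/7)·1 = 1 ✓
b·c: 1/4·1 + (-10/7)·7/30 = -1/12 ≠ 1/2 ⇒ order 1.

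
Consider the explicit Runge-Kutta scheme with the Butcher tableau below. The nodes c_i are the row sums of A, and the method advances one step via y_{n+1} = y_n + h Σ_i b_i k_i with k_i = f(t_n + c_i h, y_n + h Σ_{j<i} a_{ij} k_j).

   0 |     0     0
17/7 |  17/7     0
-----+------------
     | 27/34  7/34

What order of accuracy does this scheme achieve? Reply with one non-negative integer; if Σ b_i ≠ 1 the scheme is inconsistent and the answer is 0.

b = (27/34, 7/34)
c = (0, 17/7)
Σ b_i: 27/34·1 + 7/34·1 = 1 ✓
b·c: 7/34·17/7 = 1/2 ✓; 2 stages ⇒ order 2.

2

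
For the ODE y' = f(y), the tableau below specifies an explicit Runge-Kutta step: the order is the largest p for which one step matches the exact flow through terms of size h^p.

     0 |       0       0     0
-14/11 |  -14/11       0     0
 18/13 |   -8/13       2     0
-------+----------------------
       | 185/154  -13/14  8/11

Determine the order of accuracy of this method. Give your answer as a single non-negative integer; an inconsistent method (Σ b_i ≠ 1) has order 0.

1

b = (185/154, -13/14, 8/11)
c = (0, -14/11, 18/13)
Ac = (0, 0, -28/11)
Σ b_i: 185/154·1 + (-13/14)·1 + 8/11·1 = 1 ✓
b·c: (-13/14)·(-14/11) + 8/11·18/13 = 313/143 ≠ 1/2 ⇒ order 1.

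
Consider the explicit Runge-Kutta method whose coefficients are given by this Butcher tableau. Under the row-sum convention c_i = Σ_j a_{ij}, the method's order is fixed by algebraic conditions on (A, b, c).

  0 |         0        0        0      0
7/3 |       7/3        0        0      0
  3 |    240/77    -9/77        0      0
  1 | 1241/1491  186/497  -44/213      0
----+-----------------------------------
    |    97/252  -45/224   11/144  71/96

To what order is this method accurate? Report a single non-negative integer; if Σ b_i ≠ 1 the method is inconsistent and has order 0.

4

b = (97/252, -45/224, 11/144, 71/96)
c = (0, 7/3, 3, 1)
Ac = (0, 0, -3/11, 18/71)
Σ b_i: 97/252·1 + (-45/224)·1 + 11/144·1 + 71/96·1 = 1 ✓
b·c: (-45/224)·7/3 + 11/144·3 + 71/96·1 = 1/2 ✓
b·c²: (-45/224)·49/9 + 11/144·9 + 71/96·1 = 1/3 ✓
b·Ac: 11/144·(-3/11) + 71/96·18/71 = 1/6 ✓
b·c³: (-45/224)·343/27 + 11/144·27 + 71/96·1 = 1/4 ✓
b·(c∘Ac): 11/144·(-9/11) + 71/96·18/71 = 1/8 ✓
b·Ac²: 11/144·(-7/11) + 71/96·38/213 = 1/12 ✓
b·A²c: 71/96·4/71 = 1/24 ✓; 4 stages ⇒ order 4.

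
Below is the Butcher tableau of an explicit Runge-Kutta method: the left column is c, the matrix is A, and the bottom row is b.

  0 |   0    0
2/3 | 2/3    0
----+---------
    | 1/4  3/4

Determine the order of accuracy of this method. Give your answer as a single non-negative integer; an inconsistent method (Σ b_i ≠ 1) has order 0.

2

b = (1/4, 3/4)
c = (0, 2/3)
Σ b_i: 1/4·1 + 3/4·1 = 1 ✓
b·c: 3/4·2/3 = 1/2 ✓; 2 stages ⇒ order 2.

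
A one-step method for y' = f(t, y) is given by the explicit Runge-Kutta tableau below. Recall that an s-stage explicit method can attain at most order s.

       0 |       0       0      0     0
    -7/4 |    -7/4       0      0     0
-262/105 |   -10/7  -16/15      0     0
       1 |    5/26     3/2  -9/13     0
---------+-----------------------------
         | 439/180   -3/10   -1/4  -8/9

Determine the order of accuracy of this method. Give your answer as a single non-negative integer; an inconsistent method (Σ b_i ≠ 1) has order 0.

1

b = (439/180, -3/10, -1/4, -8/9)
c = (0, -7/4, -262/105, 1)
Ac = (0, 0, 28/15, -3267/3640)
Σ b_i: 439/180·1 + (-3/10)·1 + (-1/4)·1 + (-8/9)·1 = 1 ✓
b·c: (-3/10)·(-7/4) + (-1/4)·(-262/105) + (-8/9)·1 = 131/504 ≠ 1/2 ⇒ order 1.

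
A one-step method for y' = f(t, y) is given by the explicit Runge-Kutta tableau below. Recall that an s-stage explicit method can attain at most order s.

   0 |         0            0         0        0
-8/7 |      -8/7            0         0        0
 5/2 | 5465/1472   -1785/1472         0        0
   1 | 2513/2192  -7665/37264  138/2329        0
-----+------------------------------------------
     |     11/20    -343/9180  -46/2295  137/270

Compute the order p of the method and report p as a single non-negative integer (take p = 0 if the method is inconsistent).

4

b = (11/20, -343/9180, -46/2295, 137/270)
c = (0, -8/7, 5/2, 1)
Ac = (0, 0, 255/184, 105/274)
Σ b_i: 11/20·1 + (-343/9180)·1 + (-46/2295)·1 + 137/270·1 = 1 ✓
b·c: (-343/9180)·(-8/7) + (-46/2295)·5/2 + 137/270·1 = 1/2 ✓
b·c²: (-343/9180)·64/49 + (-46/2295)·25/4 + 137/270·1 = 1/3 ✓
b·Ac: (-46/2295)·255/184 + 137/270·105/274 = 1/6 ✓
b·c³: (-343/9180)·(-512/343) + (-46/2295)·125/8 + 137/270·1 = 1/4 ✓
b·(c∘Ac): (-46/2295)·1275/368 + 137/270·105/274 = 1/8 ✓
b·Ac²: (-46/2295)·(-255/161) + 137/270·195/1918 = 1/12 ✓
b·A²c: 137/270·45/548 = 1/24 ✓; 4 stages ⇒ order 4.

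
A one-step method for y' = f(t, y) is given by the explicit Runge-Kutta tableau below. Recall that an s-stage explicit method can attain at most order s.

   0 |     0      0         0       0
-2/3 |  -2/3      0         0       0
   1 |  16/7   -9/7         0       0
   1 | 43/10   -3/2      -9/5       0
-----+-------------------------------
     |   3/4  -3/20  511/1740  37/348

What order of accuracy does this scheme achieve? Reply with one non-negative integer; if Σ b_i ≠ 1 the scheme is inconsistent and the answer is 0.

b = (3/4, -3/20, 511/1740, 37/348)
c = (0, -2/3, 1, 1)
Ac = (0, 0, 6/7, -4/5)
Σ b_i: 3/4·1 + (-3/20)·1 + 511/1740·1 + 37/348·1 = 1 ✓
b·c: (-3/20)·(-2/3) + 511/1740·1 + 37/348·1 = 1/2 ✓
b·c²: (-3/20)·4/9 + 511/1740·1 + 37/348·1 = 1/3 ✓
b·Ac: 511/1740·6/7 + 37/348·(-4/5) = 1/6 ✓
b·c³: (-3/20)·(-8/27) + 511/1740·1 + 37/348·1 = 4/9 ≠ 1/4 ⇒ order 3.
b·(c∘Ac): 511/1740·6/7 + 37/348·(-4/5) = 1/6 ≠ 1/8
b·Ac²: 511/1740·(-4/7) + 37/348·(-37/15) = -449/1044 ≠ 1/12
b·A²c: 37/348·(-54/35) = -333/2030 ≠ 1/24

3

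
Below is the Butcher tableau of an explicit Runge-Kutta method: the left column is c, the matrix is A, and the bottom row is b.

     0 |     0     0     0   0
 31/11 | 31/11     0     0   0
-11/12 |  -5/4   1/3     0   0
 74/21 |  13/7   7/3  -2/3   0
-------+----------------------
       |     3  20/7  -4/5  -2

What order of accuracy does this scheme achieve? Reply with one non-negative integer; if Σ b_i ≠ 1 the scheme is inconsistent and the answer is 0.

b = (3, 20/7, -4/5, -2)
c = (0, 31/11, -11/12, 74/21)
Ac = (0, 0, 31/33, 1423/198)
Σ b_i: 3·1 + 20/7·1 + (-4/5)·1 + (-2)·1 = 107/35 ≠ 1 ⇒ order 0.

0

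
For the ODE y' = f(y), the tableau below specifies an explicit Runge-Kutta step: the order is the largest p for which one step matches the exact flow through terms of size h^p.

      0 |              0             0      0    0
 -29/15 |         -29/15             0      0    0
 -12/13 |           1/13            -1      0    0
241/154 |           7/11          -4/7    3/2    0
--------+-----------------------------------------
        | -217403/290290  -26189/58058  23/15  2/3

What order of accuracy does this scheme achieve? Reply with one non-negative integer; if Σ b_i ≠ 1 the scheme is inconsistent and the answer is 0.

b = (-217403/290290, -26189/58058, 23/15, 2/3)
c = (0, -29/15, -12/13, 241/154)
Ac = (0, 0, 29/15, -382/1365)
Σ b_i: (-217403/290290)·1 + (-26189/58058)·1 + 23/15·1 + 2/3·1 = 1 ✓
b·c: (-26189/58058)·(-29/15) + 23/15·(-12/13) + 2/3·241/154 = 1/2 ✓
b·c²: (-26189/58058)·841/225 + 23/15·144/169 + 2/3·58081/23716 = 282520817/225450225 ≠ 1/3 ⇒ order 2.
b·Ac: 23/15·29/15 + 2/3·(-382/1365) = 18959/6825 ≠ 1/6

2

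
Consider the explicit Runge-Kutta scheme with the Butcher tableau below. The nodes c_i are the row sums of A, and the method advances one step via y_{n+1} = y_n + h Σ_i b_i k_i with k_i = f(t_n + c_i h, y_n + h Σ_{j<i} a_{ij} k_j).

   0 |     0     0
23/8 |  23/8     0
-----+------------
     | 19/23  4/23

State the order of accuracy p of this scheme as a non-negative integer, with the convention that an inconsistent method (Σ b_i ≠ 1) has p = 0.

b = (19/23, 4/23)
c = (0, 23/8)
Σ b_i: 19/23·1 + 4/23·1 = 1 ✓
b·c: 4/23·23/8 = 1/2 ✓; 2 stages ⇒ order 2.

2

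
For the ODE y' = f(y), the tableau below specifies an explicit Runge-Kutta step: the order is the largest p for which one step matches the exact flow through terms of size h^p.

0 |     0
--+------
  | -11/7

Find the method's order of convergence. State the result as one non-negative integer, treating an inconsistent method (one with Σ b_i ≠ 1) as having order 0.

b = (-11/7)
c = (0)
Σ b_i: (-11/7)·1 = -11/7 ≠ 1 ⇒ order 0.

0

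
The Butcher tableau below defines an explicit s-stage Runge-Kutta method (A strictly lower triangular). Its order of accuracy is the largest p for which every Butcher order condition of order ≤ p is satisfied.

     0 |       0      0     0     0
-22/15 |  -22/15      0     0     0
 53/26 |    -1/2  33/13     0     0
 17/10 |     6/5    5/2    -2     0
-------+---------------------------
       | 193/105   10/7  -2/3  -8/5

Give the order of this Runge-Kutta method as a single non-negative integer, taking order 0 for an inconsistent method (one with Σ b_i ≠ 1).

1

b = (193/105, 10/7, -2/3, -8/5)
c = (0, -22/15, 53/26, 17/10)
Ac = (0, 0, -242/65, -302/39)
Σ b_i: 193/105·1 + 10/7·1 + (-2/3)·1 + (-8/5)·1 = 1 ✓
b·c: 10/7·(-22/15) + (-2/3)·53/26 + (-8/5)·17/10 = -42139/6825 ≠ 1/2 ⇒ order 1.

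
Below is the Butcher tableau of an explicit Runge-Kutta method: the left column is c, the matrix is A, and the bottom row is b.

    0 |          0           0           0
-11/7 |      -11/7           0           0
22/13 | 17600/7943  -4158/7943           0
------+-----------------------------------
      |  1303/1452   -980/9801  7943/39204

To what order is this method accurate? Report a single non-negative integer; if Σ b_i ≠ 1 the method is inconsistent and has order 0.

b = (1303/1452, -980/9801, 7943/39204)
c = (0, -11/7, 22/13)
Ac = (0, 0, 6534/7943)
Σ b_i: 1303/1452·1 + (-980/9801)·1 + 7943/39204·1 = 1 ✓
b·c: (-980/9801)·(-11/7) + 7943/39204·22/13 = 1/2 ✓
b·c²: (-980/9801)·121/49 + 7943/39204·484/169 = 1/3 ✓
b·Ac: 7943/39204·6534/7943 = 1/6 ✓; 3 stages ⇒ order 3.

3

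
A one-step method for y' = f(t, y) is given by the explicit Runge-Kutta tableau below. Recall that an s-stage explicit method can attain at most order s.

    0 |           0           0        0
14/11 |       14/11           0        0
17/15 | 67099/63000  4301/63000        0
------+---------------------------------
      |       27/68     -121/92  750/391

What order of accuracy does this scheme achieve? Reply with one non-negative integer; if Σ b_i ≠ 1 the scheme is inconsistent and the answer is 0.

b = (27/68, -121/92, 750/391)
c = (0, 14/11, 17/15)
Ac = (0, 0, 391/4500)
Σ b_i: 27/68·1 + (-121/92)·1 + 750/391·1 = 1 ✓
b·c: (-121/92)·14/11 + 750/391·17/15 = 1/2 ✓
b·c²: (-121/92)·196/121 + 750/391·289/225 = 1/3 ✓
b·Ac: 750/391·391/4500 = 1/6 ✓; 3 stages ⇒ order 3.

3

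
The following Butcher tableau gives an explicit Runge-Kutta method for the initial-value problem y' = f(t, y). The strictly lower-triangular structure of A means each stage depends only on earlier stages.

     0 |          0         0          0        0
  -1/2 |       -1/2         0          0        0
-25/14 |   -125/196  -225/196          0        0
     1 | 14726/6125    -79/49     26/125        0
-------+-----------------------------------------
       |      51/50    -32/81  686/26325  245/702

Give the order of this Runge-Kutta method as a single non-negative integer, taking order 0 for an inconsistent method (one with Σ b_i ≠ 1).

b = (51/50, -32/81, 686/26325, 245/702)
c = (0, -1/2, -25/14, 1)
Ac = (0, 0, 225/392, 213/490)
Σ b_i: 51/50·1 + (-32/81)·1 + 686/26325·1 + 245/702·1 = 1 ✓
b·c: (-32/81)·(-1/2) + 686/26325·(-25/14) + 245/702·1 = 1/2 ✓
b·c²: (-32/81)·1/4 + 686/26325·625/196 + 245/702·1 = 1/3 ✓
b·Ac: 686/26325·225/392 + 245/702·213/490 = 1/6 ✓
b·c³: (-32/81)·(-1/8) + 686/26325·(-15625/2744) + 245/702·1 = 1/4 ✓
b·(c∘Ac): 686/26325·(-5625/5488) + 245/702·213/490 = 1/8 ✓
b·Ac²: 686/26325·(-225/784) + 245/702·51/196 = 1/12 ✓
b·A²c: 245/702·117/980 = 1/24 ✓; 4 stages ⇒ order 4.

4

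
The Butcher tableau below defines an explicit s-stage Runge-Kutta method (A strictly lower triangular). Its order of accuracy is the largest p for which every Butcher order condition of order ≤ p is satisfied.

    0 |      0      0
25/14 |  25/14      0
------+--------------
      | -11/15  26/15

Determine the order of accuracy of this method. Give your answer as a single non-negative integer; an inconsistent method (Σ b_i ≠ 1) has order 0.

b = (-11/15, 26/15)
c = (0, 25/14)
Σ b_i: (-11/15)·1 + 26/15·1 = 1 ✓
b·c: 26/15·25/14 = 65/21 ≠ 1/2 ⇒ order 1.

1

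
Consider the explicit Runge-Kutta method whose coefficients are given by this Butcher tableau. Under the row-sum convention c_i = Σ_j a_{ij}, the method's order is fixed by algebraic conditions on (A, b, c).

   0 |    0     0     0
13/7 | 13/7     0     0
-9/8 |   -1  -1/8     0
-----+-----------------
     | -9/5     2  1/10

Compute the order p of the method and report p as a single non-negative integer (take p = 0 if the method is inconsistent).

b = (-9/5, 2, 1/10)
c = (0, 13/7, -9/8)
Ac = (0, 0, -13/56)
Σ b_i: (-9/5)·1 + 2·1 + 1/10·1 = 3/10 ≠ 1 ⇒ order 0.

0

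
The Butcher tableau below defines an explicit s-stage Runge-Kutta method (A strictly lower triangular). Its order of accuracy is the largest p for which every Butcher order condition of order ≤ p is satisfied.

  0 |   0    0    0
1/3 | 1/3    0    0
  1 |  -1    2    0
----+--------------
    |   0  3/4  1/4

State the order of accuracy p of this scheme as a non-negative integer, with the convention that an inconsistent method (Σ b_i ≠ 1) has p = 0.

b = (0, 3/4, 1/4)
c = (0, 1/3, 1)
Ac = (0, 0, 2/3)
Σ b_i: 3/4·1 + 1/4·1 = 1 ✓
b·c: 3/4·1/3 + 1/4·1 = 1/2 ✓
b·c²: 3/4·1/9 + 1/4·1 = 1/3 ✓
b·Ac: 1/4·2/3 = 1/6 ✓; 3 stages ⇒ order 3.

3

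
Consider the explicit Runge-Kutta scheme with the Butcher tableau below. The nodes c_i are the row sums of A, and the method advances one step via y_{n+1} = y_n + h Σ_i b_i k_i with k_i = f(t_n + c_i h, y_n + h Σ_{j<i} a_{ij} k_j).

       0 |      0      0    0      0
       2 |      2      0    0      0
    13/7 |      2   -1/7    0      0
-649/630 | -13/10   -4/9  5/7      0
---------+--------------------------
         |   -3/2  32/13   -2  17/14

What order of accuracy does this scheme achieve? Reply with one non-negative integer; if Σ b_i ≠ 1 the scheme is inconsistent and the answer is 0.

b = (-3/2, 32/13, -2, 17/14)
c = (0, 2, 13/7, -649/630)
Ac = (0, 0, -2/7, 193/441)
Σ b_i: (-3/2)·1 + 32/13·1 + (-2)·1 + 17/14·1 = 16/91 ≠ 1 ⇒ order 0.

0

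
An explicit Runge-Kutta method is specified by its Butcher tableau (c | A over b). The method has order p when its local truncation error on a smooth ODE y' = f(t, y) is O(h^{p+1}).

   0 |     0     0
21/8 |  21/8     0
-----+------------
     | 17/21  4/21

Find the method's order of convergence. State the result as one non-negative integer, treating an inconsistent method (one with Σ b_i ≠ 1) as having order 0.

2

b = (17/21, 4/21)
c = (0, 21/8)
Σ b_i: 17/21·1 + 4/21·1 = 1 ✓
b·c: 4/21·21/8 = 1/2 ✓; 2 stages ⇒ order 2.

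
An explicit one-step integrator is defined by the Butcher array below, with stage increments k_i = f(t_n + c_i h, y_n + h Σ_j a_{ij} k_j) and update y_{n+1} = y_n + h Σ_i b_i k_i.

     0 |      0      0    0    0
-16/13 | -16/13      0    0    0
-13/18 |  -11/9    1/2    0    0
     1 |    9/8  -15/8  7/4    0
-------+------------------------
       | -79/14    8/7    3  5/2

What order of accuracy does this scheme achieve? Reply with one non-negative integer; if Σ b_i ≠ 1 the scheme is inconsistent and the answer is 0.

b = (-79/14, 8/7, 3, 5/2)
c = (0, -16/13, -13/18, 1)
Ac = (0, 0, -8/13, 977/936)
Σ b_i: (-79/14)·1 + 8/7·1 + 3·1 + 5/2·1 = 1 ✓
b·c: 8/7·(-16/13) + 3·(-13/18) + 5/2·1 = -293/273 ≠ 1/2 ⇒ order 1.

1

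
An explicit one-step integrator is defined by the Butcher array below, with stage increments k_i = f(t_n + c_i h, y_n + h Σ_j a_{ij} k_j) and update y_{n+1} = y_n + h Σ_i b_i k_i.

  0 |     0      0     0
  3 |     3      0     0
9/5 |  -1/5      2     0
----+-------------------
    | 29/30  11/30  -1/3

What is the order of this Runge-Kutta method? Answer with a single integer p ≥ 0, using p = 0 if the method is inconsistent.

b = (29/30, 11/30, -1/3)
c = (0, 3, 9/5)
Ac = (0, 0, 6)
Σ b_i: 29/30·1 + 11/30·1 + (-1/3)·1 = 1 ✓
b·c: 11/30·3 + (-1/3)·9/5 = 1/2 ✓
b·c²: 11/30·9 + (-1/3)·81/25 = 111/50 ≠ 1/3 ⇒ order 2.
b·Ac: (-1/3)·6 = -2 ≠ 1/6

2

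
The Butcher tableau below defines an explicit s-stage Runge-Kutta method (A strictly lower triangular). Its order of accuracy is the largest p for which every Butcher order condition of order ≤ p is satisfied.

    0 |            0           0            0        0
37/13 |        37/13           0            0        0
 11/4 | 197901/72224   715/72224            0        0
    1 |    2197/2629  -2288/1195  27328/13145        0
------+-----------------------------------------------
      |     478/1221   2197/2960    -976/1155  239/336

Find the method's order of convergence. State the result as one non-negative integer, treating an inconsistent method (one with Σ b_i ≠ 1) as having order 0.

4

b = (478/1221, 2197/2960, -976/1155, 239/336)
c = (0, 37/13, 11/4, 1)
Ac = (0, 0, 55/1952, 64/239)
Σ b_i: 478/1221·1 + 2197/2960·1 + (-976/1155)·1 + 239/336·1 = 1 ✓
b·c: 2197/2960·37/13 + (-976/1155)·11/4 + 239/336·1 = 1/2 ✓
b·c²: 2197/2960·1369/169 + (-976/1155)·121/16 + 239/336·1 = 1/3 ✓
b·Ac: (-976/1155)·55/1952 + 239/336·64/239 = 1/6 ✓
b·c³: 2197/2960·50653/2197 + (-976/1155)·1331/64 + 239/336·1 = 1/4 ✓
b·(c∘Ac): (-976/1155)·605/7808 + 239/336·64/239 = 1/8 ✓
b·Ac²: (-976/1155)·2035/25376 + 239/336·660/3107 = 1/12 ✓
b·A²c: 239/336·14/239 = 1/24 ✓; 4 stages ⇒ order 4.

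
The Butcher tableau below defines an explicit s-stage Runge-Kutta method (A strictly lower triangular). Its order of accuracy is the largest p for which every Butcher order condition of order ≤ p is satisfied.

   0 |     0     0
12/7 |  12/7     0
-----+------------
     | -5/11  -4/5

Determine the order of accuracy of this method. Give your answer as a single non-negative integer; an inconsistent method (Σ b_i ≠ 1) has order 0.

0

b = (-5/11, -4/5)
c = (0, 12/7)
Σ b_i: (-5/11)·1 + (-4/5)·1 = -69/55 ≠ 1 ⇒ order 0.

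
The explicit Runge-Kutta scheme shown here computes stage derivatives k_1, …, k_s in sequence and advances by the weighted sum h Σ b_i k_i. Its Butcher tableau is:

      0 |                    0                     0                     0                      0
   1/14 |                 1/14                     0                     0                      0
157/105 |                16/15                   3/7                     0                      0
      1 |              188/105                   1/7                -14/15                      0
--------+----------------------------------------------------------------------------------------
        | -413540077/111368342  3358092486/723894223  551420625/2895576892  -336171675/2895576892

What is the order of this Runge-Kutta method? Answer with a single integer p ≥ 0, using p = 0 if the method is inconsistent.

3

b = (-413540077/111368342, 3358092486/723894223, 551420625/2895576892, -336171675/2895576892)
c = (0, 1/14, 157/105, 1)
Ac = (0, 0, 3/98, -30547/22050)
Σ b_i: (-413540077/111368342)·1 + 3358092486/723894223·1 + 551420625/2895576892·1 + (-336171675/2895576892)·1 = 1 ✓
b·c: 3358092486/723894223·1/14 + 551420625/2895576892·157/105 + (-336171675/2895576892)·1 = 1/2 ✓
b·c²: 3358092486/723894223·1/196 + 551420625/2895576892·24649/11025 + (-336171675/2895576892)·1 = 1/3 ✓
b·Ac: 551420625/2895576892·3/98 + (-336171675/2895576892)·(-30547/22050) = 1/6 ✓
b·c³: 3358092486/723894223·1/2744 + 551420625/2895576892·3869893/1157625 + (-336171675/2895576892)·1 = 51295087547/98226877644 ≠ 1/4 ⇒ order 3.
b·(c∘Ac): 551420625/2895576892·157/3430 + (-336171675/2895576892)·(-30547/22050) = 1387894502/8185573137 ≠ 1/8
b·Ac²: 551420625/2895576892·3/1372 + (-336171675/2895576892)·(-9659033/4630500) = 4255202036/17540513865 ≠ 1/12
b·A²c: (-336171675/2895576892)·(-1/35) = 9604905/2895576892 ≠ 1/24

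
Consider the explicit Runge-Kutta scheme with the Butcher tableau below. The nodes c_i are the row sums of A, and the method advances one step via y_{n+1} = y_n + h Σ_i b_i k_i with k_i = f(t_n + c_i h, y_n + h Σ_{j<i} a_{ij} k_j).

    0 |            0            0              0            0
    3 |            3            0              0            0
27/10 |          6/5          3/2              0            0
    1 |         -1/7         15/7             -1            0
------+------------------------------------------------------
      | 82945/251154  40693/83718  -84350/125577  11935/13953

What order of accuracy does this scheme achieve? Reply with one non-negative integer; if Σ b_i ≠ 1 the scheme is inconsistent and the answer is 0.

b = (82945/251154, 40693/83718, -84350/125577, 11935/13953)
c = (0, 3, 27/10, 1)
Ac = (0, 0, 9/2, 261/70)
Σ b_i: 82945/251154·1 + 40693/83718·1 + (-84350/125577)·1 + 11935/13953·1 = 1 ✓
b·c: 40693/83718·3 + (-84350/125577)·27/10 + 11935/13953·1 = 1/2 ✓
b·c²: 40693/83718·9 + (-84350/125577)·729/100 + 11935/13953·1 = 1/3 ✓
b·Ac: (-84350/125577)·9/2 + 11935/13953·261/70 = 1/6 ✓
b·c³: 40693/83718·27 + (-84350/125577)·19683/1000 + 11935/13953·1 = 211601/279060 ≠ 1/4 ⇒ order 3.
b·(c∘Ac): (-84350/125577)·243/20 + 11935/13953·261/70 = -23124/4651 ≠ 1/8
b·Ac²: (-84350/125577)·27/2 + 11935/13953·8397/700 = 110959/93020 ≠ 1/12
b·A²c: 11935/13953·(-9/2) = -35805/9302 ≠ 1/24

3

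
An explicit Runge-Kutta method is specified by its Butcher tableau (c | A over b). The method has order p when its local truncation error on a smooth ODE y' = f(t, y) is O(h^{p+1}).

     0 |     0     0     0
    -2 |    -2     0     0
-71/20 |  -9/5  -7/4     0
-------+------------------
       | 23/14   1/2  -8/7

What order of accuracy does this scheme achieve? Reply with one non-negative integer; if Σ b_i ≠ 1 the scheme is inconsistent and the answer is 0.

1

b = (23/14, 1/2, -8/7)
c = (0, -2, -71/20)
Ac = (0, 0, 7/2)
Σ b_i: 23/14·1 + 1/2·1 + (-8/7)·1 = 1 ✓
b·c: 1/2·(-2) + (-8/7)·(-71/20) = 107/35 ≠ 1/2 ⇒ order 1.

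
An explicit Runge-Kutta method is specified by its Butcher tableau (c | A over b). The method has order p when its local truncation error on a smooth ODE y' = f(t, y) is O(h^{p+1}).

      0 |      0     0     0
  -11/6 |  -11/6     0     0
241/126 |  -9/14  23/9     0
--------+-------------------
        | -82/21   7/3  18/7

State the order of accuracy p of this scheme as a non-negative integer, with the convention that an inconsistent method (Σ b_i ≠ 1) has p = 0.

b = (-82/21, 7/3, 18/7)
c = (0, -11/6, 241/126)
Ac = (0, 0, -253/54)
Σ b_i: (-82/21)·1 + 7/3·1 + 18/7·1 = 1 ✓
b·c: 7/3·(-11/6) + 18/7·241/126 = 565/882 ≠ 1/2 ⇒ order 1.

1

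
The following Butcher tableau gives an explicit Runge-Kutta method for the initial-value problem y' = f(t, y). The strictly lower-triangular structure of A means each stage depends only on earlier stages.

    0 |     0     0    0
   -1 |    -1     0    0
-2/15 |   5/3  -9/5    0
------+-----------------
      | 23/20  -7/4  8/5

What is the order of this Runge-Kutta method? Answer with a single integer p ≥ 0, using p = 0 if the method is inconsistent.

b = (23/20, -7/4, 8/5)
c = (0, -1, -2/15)
Ac = (0, 0, 9/5)
Σ b_i: 23/20·1 + (-7/4)·1 + 8/5·1 = 1 ✓
b·c: (-7/4)·(-1) + 8/5·(-2/15) = 461/300 ≠ 1/2 ⇒ order 1.

1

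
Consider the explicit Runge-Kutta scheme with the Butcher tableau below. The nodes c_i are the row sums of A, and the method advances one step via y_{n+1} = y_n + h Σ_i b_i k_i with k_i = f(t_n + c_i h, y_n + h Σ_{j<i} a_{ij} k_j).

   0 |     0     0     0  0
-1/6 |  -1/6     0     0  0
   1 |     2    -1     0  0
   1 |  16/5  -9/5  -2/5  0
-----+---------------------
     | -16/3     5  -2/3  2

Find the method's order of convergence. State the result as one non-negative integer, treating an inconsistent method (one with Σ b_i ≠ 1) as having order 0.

2

b = (-16/3, 5, -2/3, 2)
c = (0, -1/6, 1, 1)
Ac = (0, 0, 1/6, -1/10)
Σ b_i: (-16/3)·1 + 5·1 + (-2/3)·1 + 2·1 = 1 ✓
b·c: 5·(-1/6) + (-2/3)·1 + 2·1 = 1/2 ✓
b·c²: 5·1/36 + (-2/3)·1 + 2·1 = 53/36 ≠ 1/3 ⇒ order 2.
b·Ac: (-2/3)·1/6 + 2·(-1/10) = -14/45 ≠ 1/6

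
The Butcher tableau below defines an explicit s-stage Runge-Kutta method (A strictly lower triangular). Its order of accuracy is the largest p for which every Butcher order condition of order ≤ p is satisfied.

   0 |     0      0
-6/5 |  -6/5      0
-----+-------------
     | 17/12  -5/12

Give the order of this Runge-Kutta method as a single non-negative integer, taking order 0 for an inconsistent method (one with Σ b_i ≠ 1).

b = (17/12, -5/12)
c = (0, -6/5)
Σ b_i: 17/12·1 + (-5/12)·1 = 1 ✓
b·c: (-5/12)·(-6/5) = 1/2 ✓; 2 stages ⇒ order 2.

2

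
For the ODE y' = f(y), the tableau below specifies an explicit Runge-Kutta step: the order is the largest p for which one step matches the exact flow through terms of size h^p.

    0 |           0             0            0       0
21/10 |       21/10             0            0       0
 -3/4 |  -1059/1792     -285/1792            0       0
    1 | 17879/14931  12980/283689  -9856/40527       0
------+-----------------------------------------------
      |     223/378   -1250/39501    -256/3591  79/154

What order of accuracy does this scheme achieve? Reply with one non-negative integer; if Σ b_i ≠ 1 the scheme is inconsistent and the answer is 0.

4

b = (223/378, -1250/39501, -256/3591, 79/154)
c = (0, 21/10, -3/4, 1)
Ac = (0, 0, -171/512, 22/79)
Σ b_i: 223/378·1 + (-1250/39501)·1 + (-256/3591)·1 + 79/154·1 = 1 ✓
b·c: (-1250/39501)·21/10 + (-256/3591)·(-3/4) + 79/154·1 = 1/2 ✓
b·c²: (-1250/39501)·441/100 + (-256/3591)·9/16 + 79/154·1 = 1/3 ✓
b·Ac: (-256/3591)·(-171/512) + 79/154·22/79 = 1/6 ✓
b·c³: (-1250/39501)·9261/1000 + (-256/3591)·(-27/64) + 79/154·1 = 1/4 ✓
b·(c∘Ac): (-256/3591)·513/2048 + 79/154·22/79 = 1/8 ✓
b·Ac²: (-256/3591)·(-3591/5120) + 79/154·77/1185 = 1/12 ✓
b·A²c: 79/154·77/948 = 1/24 ✓; 4 stages ⇒ order 4.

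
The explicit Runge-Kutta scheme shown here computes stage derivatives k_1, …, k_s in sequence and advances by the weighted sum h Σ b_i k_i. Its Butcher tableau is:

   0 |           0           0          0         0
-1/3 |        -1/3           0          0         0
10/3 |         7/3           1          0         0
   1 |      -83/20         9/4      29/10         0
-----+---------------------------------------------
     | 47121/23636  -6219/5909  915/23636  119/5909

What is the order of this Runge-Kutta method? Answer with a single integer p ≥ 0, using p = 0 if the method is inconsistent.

b = (47121/23636, -6219/5909, 915/23636, 119/5909)
c = (0, -1/3, 10/3, 1)
Ac = (0, 0, -1/3, 107/12)
Σ b_i: 47121/23636·1 + (-6219/5909)·1 + 915/23636·1 + 119/5909·1 = 1 ✓
b·c: (-6219/5909)·(-1/3) + 915/23636·10/3 + 119/5909·1 = 1/2 ✓
b·c²: (-6219/5909)·1/9 + 915/23636·100/9 + 119/5909·1 = 1/3 ✓
b·Ac: 915/23636·(-1/3) + 119/5909·107/12 = 1/6 ✓
b·c³: (-6219/5909)·(-1/27) + 915/23636·1000/27 + 119/5909·1 = 79394/53181 ≠ 1/4 ⇒ order 3.
b·(c∘Ac): 915/23636·(-10/9) + 119/5909·107/12 = 9683/70908 ≠ 1/8
b·Ac²: 915/23636·1/9 + 119/5909·1169/36 = 70013/106362 ≠ 1/12
b·A²c: 119/5909·(-29/30) = -3451/177270 ≠ 1/24

3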